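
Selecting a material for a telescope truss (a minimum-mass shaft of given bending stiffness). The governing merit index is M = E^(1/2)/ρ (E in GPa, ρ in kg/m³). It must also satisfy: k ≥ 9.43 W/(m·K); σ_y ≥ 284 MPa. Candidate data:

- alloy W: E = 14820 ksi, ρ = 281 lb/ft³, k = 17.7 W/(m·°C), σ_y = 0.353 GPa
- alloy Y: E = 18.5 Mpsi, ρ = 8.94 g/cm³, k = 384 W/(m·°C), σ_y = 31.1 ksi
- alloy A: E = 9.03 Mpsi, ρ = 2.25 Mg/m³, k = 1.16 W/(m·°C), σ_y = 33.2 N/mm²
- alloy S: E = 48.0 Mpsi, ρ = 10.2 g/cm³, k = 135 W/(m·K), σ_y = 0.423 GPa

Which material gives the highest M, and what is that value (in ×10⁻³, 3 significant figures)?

alloy W, M = 2.25×10⁻³

Screen on constraints: k ≥ 9.43 W/(m·K); σ_y ≥ 284 MPa. Survivors: alloy W, alloy S.
In SI units:
  alloy W: E = 102.2 GPa, ρ = 4501 kg/m³
  alloy S: E = 330.9 GPa, ρ = 10200 kg/m³
  alloy W: M = 2.25×10⁻³
  alloy S: M = 1.78×10⁻³
Highest index: alloy W.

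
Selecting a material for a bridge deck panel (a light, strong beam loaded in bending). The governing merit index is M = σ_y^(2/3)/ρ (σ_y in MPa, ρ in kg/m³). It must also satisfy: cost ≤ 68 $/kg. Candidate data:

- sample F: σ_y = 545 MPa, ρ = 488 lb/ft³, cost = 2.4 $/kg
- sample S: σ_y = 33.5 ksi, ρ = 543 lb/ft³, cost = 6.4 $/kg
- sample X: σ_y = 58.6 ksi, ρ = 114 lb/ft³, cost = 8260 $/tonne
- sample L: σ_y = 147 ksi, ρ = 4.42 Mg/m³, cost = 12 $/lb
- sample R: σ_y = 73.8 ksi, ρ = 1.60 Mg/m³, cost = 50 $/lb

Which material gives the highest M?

sample X

Screen on constraints: cost ≤ 68 $/kg. Survivors: sample F, sample S, sample X, sample L.
Normalizing units and computing the index:
  sample F: σ_y = 545.0 MPa, ρ = 7817 kg/m³
  sample S: σ_y = 231.0 MPa, ρ = 8698 kg/m³
  sample X: σ_y = 404.0 MPa, ρ = 1826 kg/m³
  sample L: σ_y = 1014 MPa, ρ = 4420 kg/m³
  sample X: M = 29.9×10⁻³
  sample L: M = 22.8×10⁻³
  sample F: M = 8.54×10⁻³
  sample S: M = 4.33×10⁻³
The maximum is for sample X.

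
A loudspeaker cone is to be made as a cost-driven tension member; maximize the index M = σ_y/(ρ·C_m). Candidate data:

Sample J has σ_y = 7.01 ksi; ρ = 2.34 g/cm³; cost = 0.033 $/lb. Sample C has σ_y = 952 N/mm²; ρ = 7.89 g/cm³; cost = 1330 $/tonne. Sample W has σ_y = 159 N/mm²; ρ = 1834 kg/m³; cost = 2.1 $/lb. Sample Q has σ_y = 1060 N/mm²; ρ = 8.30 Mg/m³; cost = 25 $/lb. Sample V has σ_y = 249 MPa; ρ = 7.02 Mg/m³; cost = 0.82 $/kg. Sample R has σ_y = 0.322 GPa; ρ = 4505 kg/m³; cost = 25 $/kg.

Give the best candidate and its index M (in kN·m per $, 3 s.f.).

sample J, M = 284 kN·m per $

Convert each candidate to consistent units, then evaluate M:
  sample J: σ_y = 48.33 MPa, ρ = 2340 kg/m³, cost = 0.07275 $/kg
  sample C: σ_y = 952.0 MPa, ρ = 7890 kg/m³, cost = 1.330 $/kg
  sample W: σ_y = 159.0 MPa, ρ = 1834 kg/m³, cost = 4.630 $/kg
  sample Q: σ_y = 1060 MPa, ρ = 8300 kg/m³, cost = 55.11 $/kg
  sample V: σ_y = 249.0 MPa, ρ = 7020 kg/m³, cost = 0.8200 $/kg
  sample R: σ_y = 322.0 MPa, ρ = 4505 kg/m³, cost = 25.00 $/kg
  sample J: M = 284 kN·m per $
  sample C: M = 90.7 kN·m per $
  sample V: M = 43.3 kN·m per $
  sample W: M = 18.7 kN·m per $
  sample R: M = 2.86 kN·m per $
  sample Q: M = 2.32 kN·m per $
Sample J ranks first.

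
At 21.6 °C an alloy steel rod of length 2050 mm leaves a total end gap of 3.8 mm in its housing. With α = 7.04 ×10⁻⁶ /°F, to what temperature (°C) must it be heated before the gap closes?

α = 7.04×10⁻⁶/°F × 9/5 = 12.7×10⁻⁶/K.
α·L₀·ΔT = 3.8 mm ⇒ ΔT = 3.8 / (12.7×10⁻⁶ × 2050.0) = 146.3 K.
T = 21.6 + 146.3 = 167.9 °C.

168 °C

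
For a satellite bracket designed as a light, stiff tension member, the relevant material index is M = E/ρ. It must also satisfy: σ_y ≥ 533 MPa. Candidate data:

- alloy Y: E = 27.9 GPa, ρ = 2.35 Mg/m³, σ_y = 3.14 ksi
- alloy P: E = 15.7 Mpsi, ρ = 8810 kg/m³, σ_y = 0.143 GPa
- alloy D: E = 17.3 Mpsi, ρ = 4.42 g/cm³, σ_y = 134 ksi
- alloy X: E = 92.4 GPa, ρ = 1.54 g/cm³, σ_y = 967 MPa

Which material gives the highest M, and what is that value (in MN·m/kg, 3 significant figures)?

alloy X, M = 60.0 MN·m/kg

Screen on constraints: σ_y ≥ 533 MPa. Survivors: alloy D, alloy X.
Normalizing units and computing the index:
  alloy D: E = 119.3 GPa, ρ = 4420 kg/m³
  alloy X: E = 92.40 GPa, ρ = 1540 kg/m³
  alloy X: M = 60.0 MN·m/kg
  alloy D: M = 27.0 MN·m/kg
Alloy X has the largest M.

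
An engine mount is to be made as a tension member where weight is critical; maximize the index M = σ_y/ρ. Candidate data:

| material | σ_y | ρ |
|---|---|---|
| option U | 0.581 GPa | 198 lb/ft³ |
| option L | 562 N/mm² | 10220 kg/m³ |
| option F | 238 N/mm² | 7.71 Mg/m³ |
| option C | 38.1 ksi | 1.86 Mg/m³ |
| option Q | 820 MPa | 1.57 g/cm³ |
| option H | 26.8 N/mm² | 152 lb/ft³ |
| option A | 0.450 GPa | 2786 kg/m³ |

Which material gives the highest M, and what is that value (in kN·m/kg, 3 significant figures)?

option Q, M = 522 kN·m/kg

Normalizing units and computing the index:
  option U: σ_y = 581.0 MPa, ρ = 3172 kg/m³
  option L: σ_y = 562.0 MPa, ρ = 10220 kg/m³
  option F: σ_y = 238.0 MPa, ρ = 7710 kg/m³
  option C: σ_y = 262.7 MPa, ρ = 1860 kg/m³
  option Q: σ_y = 820.0 MPa, ρ = 1570 kg/m³
  option H: σ_y = 26.80 MPa, ρ = 2435 kg/m³
  option A: σ_y = 450.0 MPa, ρ = 2786 kg/m³
  option Q: M = 522 kN·m/kg
  option U: M = 183 kN·m/kg
  option A: M = 162 kN·m/kg
  option C: M = 141 kN·m/kg
  option L: M = 55.0 kN·m/kg
  option F: M = 30.9 kN·m/kg
  option H: M = 11.0 kN·m/kg
Highest index: option Q.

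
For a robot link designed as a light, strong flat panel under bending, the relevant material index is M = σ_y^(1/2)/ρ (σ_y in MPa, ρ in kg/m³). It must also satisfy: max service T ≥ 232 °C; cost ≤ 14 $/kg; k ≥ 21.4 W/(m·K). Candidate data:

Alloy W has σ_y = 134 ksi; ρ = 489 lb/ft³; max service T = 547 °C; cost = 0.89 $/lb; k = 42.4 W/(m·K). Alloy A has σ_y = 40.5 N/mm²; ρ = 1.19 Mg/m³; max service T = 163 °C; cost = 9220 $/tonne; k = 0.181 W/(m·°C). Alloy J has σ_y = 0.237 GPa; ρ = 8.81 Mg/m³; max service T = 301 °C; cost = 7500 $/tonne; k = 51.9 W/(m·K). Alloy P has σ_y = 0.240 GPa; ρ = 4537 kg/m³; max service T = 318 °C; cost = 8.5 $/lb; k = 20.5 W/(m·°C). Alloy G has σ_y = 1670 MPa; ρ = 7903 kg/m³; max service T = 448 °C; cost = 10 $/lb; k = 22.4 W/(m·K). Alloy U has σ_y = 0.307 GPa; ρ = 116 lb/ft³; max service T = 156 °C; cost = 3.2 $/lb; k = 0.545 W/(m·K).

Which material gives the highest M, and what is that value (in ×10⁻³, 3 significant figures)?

alloy W, M = 3.88×10⁻³

Screen on constraints: max service T ≥ 232 °C; cost ≤ 14 $/kg; k ≥ 21.4 W/(m·K). Survivors: alloy W, alloy J.
Putting every candidate on a common basis:
  alloy W: σ_y = 923.9 MPa, ρ = 7833 kg/m³
  alloy J: σ_y = 237.0 MPa, ρ = 8810 kg/m³
  alloy W: M = 3.88×10⁻³
  alloy J: M = 1.75×10⁻³
Alloy W has the largest M.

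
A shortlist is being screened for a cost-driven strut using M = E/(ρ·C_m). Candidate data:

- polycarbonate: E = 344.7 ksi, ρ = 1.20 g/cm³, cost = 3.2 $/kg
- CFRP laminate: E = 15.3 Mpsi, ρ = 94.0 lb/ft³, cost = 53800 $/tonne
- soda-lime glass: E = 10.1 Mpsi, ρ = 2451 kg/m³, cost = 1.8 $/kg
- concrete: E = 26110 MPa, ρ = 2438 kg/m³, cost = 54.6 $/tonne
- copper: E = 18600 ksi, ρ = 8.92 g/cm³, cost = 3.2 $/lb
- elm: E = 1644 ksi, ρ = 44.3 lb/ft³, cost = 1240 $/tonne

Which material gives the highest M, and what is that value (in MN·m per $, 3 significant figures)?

concrete, M = 196 MN·m per $

Putting every candidate on a common basis:
  polycarbonate: E = 2.377 GPa, ρ = 1200 kg/m³, cost = 3.200 $/kg
  CFRP laminate: E = 105.5 GPa, ρ = 1506 kg/m³, cost = 53.80 $/kg
  soda-lime glass: E = 69.64 GPa, ρ = 2451 kg/m³, cost = 1.800 $/kg
  concrete: E = 26.11 GPa, ρ = 2438 kg/m³, cost = 0.05460 $/kg
  copper: E = 128.2 GPa, ρ = 8920 kg/m³, cost = 7.055 $/kg
  elm: E = 11.33 GPa, ρ = 709.6 kg/m³, cost = 1.240 $/kg
  concrete: M = 196 MN·m per $
  soda-lime glass: M = 15.8 MN·m per $
  elm: M = 12.9 MN·m per $
  copper: M = 2.04 MN·m per $
  CFRP laminate: M = 1.30 MN·m per $
  polycarbonate: M = 0.619 MN·m per $
Highest index: concrete.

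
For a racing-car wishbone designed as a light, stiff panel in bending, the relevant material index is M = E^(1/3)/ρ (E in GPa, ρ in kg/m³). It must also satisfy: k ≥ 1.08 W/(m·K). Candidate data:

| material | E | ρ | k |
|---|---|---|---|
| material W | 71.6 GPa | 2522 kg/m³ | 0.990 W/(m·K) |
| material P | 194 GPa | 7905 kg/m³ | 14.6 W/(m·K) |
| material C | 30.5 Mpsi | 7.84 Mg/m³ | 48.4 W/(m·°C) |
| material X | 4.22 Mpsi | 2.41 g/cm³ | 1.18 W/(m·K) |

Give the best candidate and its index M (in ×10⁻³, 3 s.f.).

material X, M = 1.28×10⁻³

Screen on constraints: k ≥ 1.08 W/(m·K). Survivors: material P, material C, material X.
In SI units:
  material P: E = 194.0 GPa, ρ = 7905 kg/m³
  material C: E = 210.3 GPa, ρ = 7840 kg/m³
  material X: E = 29.10 GPa, ρ = 2410 kg/m³
  material X: M = 1.28×10⁻³
  material C: M = 0.759×10⁻³
  material P: M = 0.732×10⁻³
The maximum is for material X.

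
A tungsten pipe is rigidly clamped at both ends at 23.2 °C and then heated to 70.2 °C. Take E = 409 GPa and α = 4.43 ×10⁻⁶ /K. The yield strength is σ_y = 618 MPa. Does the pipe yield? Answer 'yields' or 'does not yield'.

ΔT = 47.00 K. Constrained thermal stress σ = E·α·ΔT = 409.0×10³ MPa × 4.43×10⁻⁶ × 47.00 = 85.2 MPa (compressive).
Compare to σ_y = 618 MPa: σ < σ_y, so it does not yield.

does not yield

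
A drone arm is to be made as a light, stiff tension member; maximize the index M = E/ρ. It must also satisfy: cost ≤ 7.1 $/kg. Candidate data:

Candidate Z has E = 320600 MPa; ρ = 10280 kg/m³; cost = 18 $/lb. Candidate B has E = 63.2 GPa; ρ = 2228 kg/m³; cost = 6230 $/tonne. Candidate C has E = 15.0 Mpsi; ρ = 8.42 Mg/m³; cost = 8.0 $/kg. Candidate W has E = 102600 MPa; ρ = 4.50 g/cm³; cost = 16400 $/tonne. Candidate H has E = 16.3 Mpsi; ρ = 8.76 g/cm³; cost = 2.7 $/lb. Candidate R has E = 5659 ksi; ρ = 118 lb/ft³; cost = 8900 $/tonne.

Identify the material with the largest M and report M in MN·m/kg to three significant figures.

Screen on constraints: cost ≤ 7.1 $/kg. Survivors: candidate B, candidate H.
In SI units:
  candidate B: E = 63.20 GPa, ρ = 2228 kg/m³
  candidate H: E = 112.4 GPa, ρ = 8760 kg/m³
  candidate B: M = 28.4 MN·m/kg
  candidate H: M = 12.8 MN·m/kg
The maximum is for candidate B.

candidate B, M = 28.4 MN·m/kg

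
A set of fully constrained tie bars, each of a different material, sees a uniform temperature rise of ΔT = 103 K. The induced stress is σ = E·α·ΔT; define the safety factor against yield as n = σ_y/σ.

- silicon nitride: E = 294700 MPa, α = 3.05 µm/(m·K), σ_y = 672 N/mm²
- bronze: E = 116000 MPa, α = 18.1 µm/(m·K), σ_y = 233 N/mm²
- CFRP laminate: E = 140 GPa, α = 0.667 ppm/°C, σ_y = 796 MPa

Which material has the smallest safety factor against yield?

bronze

With everything in SI (GPa, ×10⁻⁶/K, MPa):
  silicon nitride: E = 294.7, α = 3.05, σ_y = 672.0 → σ = 92.6 MPa, n = 7.26
  bronze: E = 116.0, α = 18.1, σ_y = 233.0 → σ = 216 MPa, n = 1.08
  CFRP laminate: E = 140.0, α = 0.667, σ_y = 796.0 → σ = 9.62 MPa, n = 82.8
Bronze has the lowest safety factor, n = 1.08.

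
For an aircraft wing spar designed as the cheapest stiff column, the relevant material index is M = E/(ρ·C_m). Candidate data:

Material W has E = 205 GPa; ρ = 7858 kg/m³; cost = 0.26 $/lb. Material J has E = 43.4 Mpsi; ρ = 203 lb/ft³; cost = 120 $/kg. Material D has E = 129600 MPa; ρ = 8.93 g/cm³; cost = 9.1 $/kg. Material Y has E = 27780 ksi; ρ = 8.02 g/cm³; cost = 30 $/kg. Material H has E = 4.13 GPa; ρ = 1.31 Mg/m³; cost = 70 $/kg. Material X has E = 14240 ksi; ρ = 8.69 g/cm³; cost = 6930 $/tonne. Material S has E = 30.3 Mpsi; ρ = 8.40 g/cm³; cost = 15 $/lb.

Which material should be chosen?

material W

Putting every candidate on a common basis:
  material W: E = 205.0 GPa, ρ = 7858 kg/m³, cost = 0.5732 $/kg
  material J: E = 299.2 GPa, ρ = 3252 kg/m³, cost = 120.0 $/kg
  material D: E = 129.6 GPa, ρ = 8930 kg/m³, cost = 9.100 $/kg
  material Y: E = 191.5 GPa, ρ = 8020 kg/m³, cost = 30.00 $/kg
  material H: E = 4.130 GPa, ρ = 1310 kg/m³, cost = 70.00 $/kg
  material X: E = 98.18 GPa, ρ = 8690 kg/m³, cost = 6.930 $/kg
  material S: E = 208.9 GPa, ρ = 8400 kg/m³, cost = 33.07 $/kg
  material W: M = 45.5 MN·m per $
  material X: M = 1.63 MN·m per $
  material D: M = 1.59 MN·m per $
  material Y: M = 0.796 MN·m per $
  material J: M = 0.767 MN·m per $
  material S: M = 0.752 MN·m per $
  material H: M = 0.0450 MN·m per $
Material W has the largest M.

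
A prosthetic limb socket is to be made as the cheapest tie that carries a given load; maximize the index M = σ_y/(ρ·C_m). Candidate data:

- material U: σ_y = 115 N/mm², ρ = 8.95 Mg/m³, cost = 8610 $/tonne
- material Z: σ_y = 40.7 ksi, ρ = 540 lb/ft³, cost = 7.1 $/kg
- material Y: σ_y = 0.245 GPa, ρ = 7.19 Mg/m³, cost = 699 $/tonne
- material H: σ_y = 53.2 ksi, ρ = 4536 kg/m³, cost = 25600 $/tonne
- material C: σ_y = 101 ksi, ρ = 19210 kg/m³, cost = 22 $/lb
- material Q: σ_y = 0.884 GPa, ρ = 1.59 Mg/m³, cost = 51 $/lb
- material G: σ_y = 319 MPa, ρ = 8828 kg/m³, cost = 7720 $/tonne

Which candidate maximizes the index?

material Y

Convert each candidate to consistent units, then evaluate M:
  material U: σ_y = 115.0 MPa, ρ = 8950 kg/m³, cost = 8.610 $/kg
  material Z: σ_y = 280.6 MPa, ρ = 8650 kg/m³, cost = 7.100 $/kg
  material Y: σ_y = 245.0 MPa, ρ = 7190 kg/m³, cost = 0.6990 $/kg
  material H: σ_y = 366.8 MPa, ρ = 4536 kg/m³, cost = 25.60 $/kg
  material C: σ_y = 696.4 MPa, ρ = 19210 kg/m³, cost = 48.50 $/kg
  material Q: σ_y = 884.0 MPa, ρ = 1590 kg/m³, cost = 112.4 $/kg
  material G: σ_y = 319.0 MPa, ρ = 8828 kg/m³, cost = 7.720 $/kg
  material Y: M = 48.7 kN·m per $
  material Q: M = 4.94 kN·m per $
  material G: M = 4.68 kN·m per $
  material Z: M = 4.57 kN·m per $
  material H: M = 3.16 kN·m per $
  material U: M = 1.49 kN·m per $
  material C: M = 0.747 kN·m per $
Material Y has the largest M.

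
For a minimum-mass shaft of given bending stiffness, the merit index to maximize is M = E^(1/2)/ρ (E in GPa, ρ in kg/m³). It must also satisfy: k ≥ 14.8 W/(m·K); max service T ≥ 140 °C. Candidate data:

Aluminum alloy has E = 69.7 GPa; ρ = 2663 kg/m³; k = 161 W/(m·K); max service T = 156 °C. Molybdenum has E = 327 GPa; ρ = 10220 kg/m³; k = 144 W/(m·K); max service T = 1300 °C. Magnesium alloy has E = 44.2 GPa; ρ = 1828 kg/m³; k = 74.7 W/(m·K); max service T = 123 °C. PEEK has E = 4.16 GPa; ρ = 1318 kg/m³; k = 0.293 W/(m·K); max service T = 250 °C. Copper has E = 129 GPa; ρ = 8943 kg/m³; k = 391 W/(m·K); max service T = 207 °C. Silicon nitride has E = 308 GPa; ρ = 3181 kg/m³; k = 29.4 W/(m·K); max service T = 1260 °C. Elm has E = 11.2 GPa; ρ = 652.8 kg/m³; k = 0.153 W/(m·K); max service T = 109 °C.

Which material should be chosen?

Screen on constraints: k ≥ 14.8 W/(m·K); max service T ≥ 140 °C. Survivors: aluminum alloy, molybdenum, copper, silicon nitride.
Per-candidate index values:
  silicon nitride: M = 5.52×10⁻³
  aluminum alloy: M = 3.14×10⁻³
  molybdenum: M = 1.77×10⁻³
  copper: M = 1.27×10⁻³
Silicon nitride ranks first.

silicon nitride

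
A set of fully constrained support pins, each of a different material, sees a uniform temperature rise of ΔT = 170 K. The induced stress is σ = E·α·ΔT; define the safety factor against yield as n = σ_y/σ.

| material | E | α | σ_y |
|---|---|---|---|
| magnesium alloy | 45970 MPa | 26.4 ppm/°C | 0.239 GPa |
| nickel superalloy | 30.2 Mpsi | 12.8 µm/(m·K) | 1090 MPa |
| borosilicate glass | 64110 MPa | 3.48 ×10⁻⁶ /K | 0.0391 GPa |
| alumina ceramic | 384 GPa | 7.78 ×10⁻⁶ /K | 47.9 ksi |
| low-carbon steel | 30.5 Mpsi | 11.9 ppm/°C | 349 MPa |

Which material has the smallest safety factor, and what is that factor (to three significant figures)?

alumina ceramic, n = 0.650

Converting E to GPa, α to ×10⁻⁶/K, σ_y to MPa, then σ and n for each:
  magnesium alloy: E = 45.97, α = 26.4, σ_y = 239.0 → σ = 206 MPa, n = 1.16
  nickel superalloy: E = 208.2, α = 12.8, σ_y = 1090 → σ = 453 MPa, n = 2.41
  borosilicate glass: E = 64.11, α = 3.48, σ_y = 39.10 → σ = 37.9 MPa, n = 1.03
  alumina ceramic: E = 384.0, α = 7.78, σ_y = 330.3 → σ = 508 MPa, n = 0.650
  low-carbon steel: E = 210.3, α = 11.9, σ_y = 349.0 → σ = 425 MPa, n = 0.820
The minimum is alumina ceramic at n = 0.650.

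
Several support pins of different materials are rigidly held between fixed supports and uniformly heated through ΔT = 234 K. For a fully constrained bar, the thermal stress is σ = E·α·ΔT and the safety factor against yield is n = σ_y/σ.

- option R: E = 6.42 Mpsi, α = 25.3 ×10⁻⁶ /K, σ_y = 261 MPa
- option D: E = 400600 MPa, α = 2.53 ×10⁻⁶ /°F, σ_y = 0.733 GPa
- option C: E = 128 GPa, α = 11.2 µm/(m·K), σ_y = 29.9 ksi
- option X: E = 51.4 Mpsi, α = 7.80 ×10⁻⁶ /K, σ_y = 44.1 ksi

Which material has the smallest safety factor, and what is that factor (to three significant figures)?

option X, n = 0.470

With everything in SI (GPa, ×10⁻⁶/K, MPa):
  option R: E = 44.26, α = 25.3, σ_y = 261.0 → σ = 262 MPa, n = 0.996
  option D: E = 400.6, α = 4.55, σ_y = 733.0 → σ = 427 MPa, n = 1.72
  option C: E = 128.0, α = 11.2, σ_y = 206.2 → σ = 335 MPa, n = 0.615
  option X: E = 354.4, α = 7.80, σ_y = 304.1 → σ = 647 MPa, n = 0.470
The minimum is option X at n = 0.470.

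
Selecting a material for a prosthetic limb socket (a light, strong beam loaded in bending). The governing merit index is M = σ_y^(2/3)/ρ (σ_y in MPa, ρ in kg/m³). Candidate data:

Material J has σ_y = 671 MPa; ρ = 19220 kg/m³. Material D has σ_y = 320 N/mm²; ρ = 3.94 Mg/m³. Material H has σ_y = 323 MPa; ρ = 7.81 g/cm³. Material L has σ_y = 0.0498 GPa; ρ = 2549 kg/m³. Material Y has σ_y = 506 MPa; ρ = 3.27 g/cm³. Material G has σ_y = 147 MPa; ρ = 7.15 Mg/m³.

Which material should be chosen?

material Y

In SI units:
  material J: σ_y = 671.0 MPa, ρ = 19220 kg/m³
  material D: σ_y = 320.0 MPa, ρ = 3940 kg/m³
  material H: σ_y = 323.0 MPa, ρ = 7810 kg/m³
  material L: σ_y = 49.80 MPa, ρ = 2549 kg/m³
  material Y: σ_y = 506.0 MPa, ρ = 3270 kg/m³
  material G: σ_y = 147.0 MPa, ρ = 7150 kg/m³
  material Y: M = 19.4×10⁻³
  material D: M = 11.9×10⁻³
  material H: M = 6.03×10⁻³
  material L: M = 5.31×10⁻³
  material J: M = 3.99×10⁻³
  material G: M = 3.90×10⁻³
Material Y ranks first.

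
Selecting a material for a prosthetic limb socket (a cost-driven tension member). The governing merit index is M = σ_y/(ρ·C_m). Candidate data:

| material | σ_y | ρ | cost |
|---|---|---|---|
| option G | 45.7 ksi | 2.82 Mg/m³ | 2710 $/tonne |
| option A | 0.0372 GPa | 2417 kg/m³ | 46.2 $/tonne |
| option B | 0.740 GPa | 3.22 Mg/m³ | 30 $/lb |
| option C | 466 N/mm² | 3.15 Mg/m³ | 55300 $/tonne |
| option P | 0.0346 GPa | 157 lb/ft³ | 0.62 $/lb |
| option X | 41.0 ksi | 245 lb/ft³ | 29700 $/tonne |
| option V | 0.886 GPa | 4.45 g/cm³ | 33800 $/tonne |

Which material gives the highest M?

option A

After converting to SI:
  option G: σ_y = 315.1 MPa, ρ = 2820 kg/m³, cost = 2.710 $/kg
  option A: σ_y = 37.20 MPa, ρ = 2417 kg/m³, cost = 0.04620 $/kg
  option B: σ_y = 740.0 MPa, ρ = 3220 kg/m³, cost = 66.14 $/kg
  option C: σ_y = 466.0 MPa, ρ = 3150 kg/m³, cost = 55.30 $/kg
  option P: σ_y = 34.60 MPa, ρ = 2515 kg/m³, cost = 1.367 $/kg
  option X: σ_y = 282.7 MPa, ρ = 3925 kg/m³, cost = 29.70 $/kg
  option V: σ_y = 886.0 MPa, ρ = 4450 kg/m³, cost = 33.80 $/kg
  option A: M = 333 kN·m per $
  option G: M = 41.2 kN·m per $
  option P: M = 10.1 kN·m per $
  option V: M = 5.89 kN·m per $
  option B: M = 3.47 kN·m per $
  option C: M = 2.68 kN·m per $
  option X: M = 2.43 kN·m per $
Option A has the largest M.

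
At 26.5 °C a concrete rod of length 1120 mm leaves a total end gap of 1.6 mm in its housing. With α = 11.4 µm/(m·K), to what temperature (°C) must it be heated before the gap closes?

152 °C

α·L₀·ΔT = 1.6 mm ⇒ ΔT = 1.6 / (11.4×10⁻⁶ × 1120.0) = 125.3 K.
T = 26.5 + 125.3 = 151.8 °C.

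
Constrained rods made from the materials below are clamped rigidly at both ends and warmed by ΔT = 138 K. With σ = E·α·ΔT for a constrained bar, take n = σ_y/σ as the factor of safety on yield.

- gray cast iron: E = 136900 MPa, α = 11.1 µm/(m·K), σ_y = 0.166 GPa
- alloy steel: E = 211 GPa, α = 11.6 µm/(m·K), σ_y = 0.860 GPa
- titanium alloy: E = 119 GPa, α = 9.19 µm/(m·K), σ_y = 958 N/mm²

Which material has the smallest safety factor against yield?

gray cast iron

Per material, after unit conversion:
  gray cast iron: E = 136.9, α = 11.1, σ_y = 166.0 → σ = 210 MPa, n = 0.792
  alloy steel: E = 211.0, α = 11.6, σ_y = 860.0 → σ = 338 MPa, n = 2.55
  titanium alloy: E = 119.0, α = 9.19, σ_y = 958.0 → σ = 151 MPa, n = 6.35
Gray cast iron has the lowest safety factor, n = 0.792.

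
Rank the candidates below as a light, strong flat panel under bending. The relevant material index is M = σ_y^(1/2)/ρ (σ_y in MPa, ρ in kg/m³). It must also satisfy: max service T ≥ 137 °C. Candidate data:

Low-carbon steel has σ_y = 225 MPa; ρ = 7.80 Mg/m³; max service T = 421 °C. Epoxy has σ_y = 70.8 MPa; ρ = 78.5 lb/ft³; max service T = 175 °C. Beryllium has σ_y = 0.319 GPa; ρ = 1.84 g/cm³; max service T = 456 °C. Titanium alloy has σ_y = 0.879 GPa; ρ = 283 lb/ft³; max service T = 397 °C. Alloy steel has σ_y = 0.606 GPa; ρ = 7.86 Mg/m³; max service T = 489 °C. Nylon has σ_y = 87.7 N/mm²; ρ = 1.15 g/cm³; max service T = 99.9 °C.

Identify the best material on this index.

Screen on constraints: max service T ≥ 137 °C. Survivors: low-carbon steel, epoxy, beryllium, titanium alloy, alloy steel.
Putting every candidate on a common basis:
  low-carbon steel: σ_y = 225.0 MPa, ρ = 7800 kg/m³
  epoxy: σ_y = 70.80 MPa, ρ = 1257 kg/m³
  beryllium: σ_y = 319.0 MPa, ρ = 1840 kg/m³
  titanium alloy: σ_y = 879.0 MPa, ρ = 4533 kg/m³
  alloy steel: σ_y = 606.0 MPa, ρ = 7860 kg/m³
  beryllium: M = 9.71×10⁻³
  epoxy: M = 6.69×10⁻³
  titanium alloy: M = 6.54×10⁻³
  alloy steel: M = 3.13×10⁻³
  low-carbon steel: M = 1.92×10⁻³
The maximum is for beryllium.

beryllium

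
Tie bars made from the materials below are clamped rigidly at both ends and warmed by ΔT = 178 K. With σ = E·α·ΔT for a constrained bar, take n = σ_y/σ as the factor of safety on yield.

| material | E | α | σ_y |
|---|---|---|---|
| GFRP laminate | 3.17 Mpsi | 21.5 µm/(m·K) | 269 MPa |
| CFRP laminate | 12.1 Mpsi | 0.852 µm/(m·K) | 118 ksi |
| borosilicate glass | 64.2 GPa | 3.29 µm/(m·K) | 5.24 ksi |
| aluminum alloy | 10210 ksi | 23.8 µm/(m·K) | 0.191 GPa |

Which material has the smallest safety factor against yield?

aluminum alloy

Per material, after unit conversion:
  GFRP laminate: E = 21.86, α = 21.5, σ_y = 269.0 → σ = 83.6 MPa, n = 3.22
  CFRP laminate: E = 83.43, α = 0.852, σ_y = 813.6 → σ = 12.7 MPa, n = 64.3
  borosilicate glass: E = 64.20, α = 3.29, σ_y = 36.13 → σ = 37.6 MPa, n = 0.961
  aluminum alloy: E = 70.40, α = 23.8, σ_y = 191.0 → σ = 298 MPa, n = 0.640
Aluminum alloy has the lowest safety factor, n = 0.640.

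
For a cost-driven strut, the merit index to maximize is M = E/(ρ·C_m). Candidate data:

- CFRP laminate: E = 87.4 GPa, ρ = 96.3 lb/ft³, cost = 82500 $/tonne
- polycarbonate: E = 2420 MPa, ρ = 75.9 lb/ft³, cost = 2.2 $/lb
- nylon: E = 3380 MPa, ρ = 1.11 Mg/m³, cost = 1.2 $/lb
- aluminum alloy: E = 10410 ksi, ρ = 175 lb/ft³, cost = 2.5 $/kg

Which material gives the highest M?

Putting every candidate on a common basis:
  CFRP laminate: E = 87.40 GPa, ρ = 1543 kg/m³, cost = 82.50 $/kg
  polycarbonate: E = 2.420 GPa, ρ = 1216 kg/m³, cost = 4.850 $/kg
  nylon: E = 3.380 GPa, ρ = 1110 kg/m³, cost = 2.646 $/kg
  aluminum alloy: E = 71.77 GPa, ρ = 2803 kg/m³, cost = 2.500 $/kg
  aluminum alloy: M = 10.2 MN·m per $
  nylon: M = 1.15 MN·m per $
  CFRP laminate: M = 0.687 MN·m per $
  polycarbonate: M = 0.410 MN·m per $
Aluminum alloy has the largest M.

aluminum alloy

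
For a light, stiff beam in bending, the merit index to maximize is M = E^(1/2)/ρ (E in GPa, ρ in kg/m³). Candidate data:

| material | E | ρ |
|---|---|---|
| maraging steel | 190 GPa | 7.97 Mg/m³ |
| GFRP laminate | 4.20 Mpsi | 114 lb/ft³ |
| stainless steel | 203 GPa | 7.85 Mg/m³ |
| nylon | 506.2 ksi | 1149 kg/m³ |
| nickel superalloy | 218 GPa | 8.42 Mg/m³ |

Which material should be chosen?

GFRP laminate

In SI units:
  maraging steel: E = 190.0 GPa, ρ = 7970 kg/m³
  GFRP laminate: E = 28.96 GPa, ρ = 1826 kg/m³
  stainless steel: E = 203.0 GPa, ρ = 7850 kg/m³
  nylon: E = 3.490 GPa, ρ = 1149 kg/m³
  nickel superalloy: E = 218.0 GPa, ρ = 8420 kg/m³
  GFRP laminate: M = 2.95×10⁻³
  stainless steel: M = 1.82×10⁻³
  nickel superalloy: M = 1.75×10⁻³
  maraging steel: M = 1.73×10⁻³
  nylon: M = 1.63×10⁻³
The maximum is for GFRP laminate.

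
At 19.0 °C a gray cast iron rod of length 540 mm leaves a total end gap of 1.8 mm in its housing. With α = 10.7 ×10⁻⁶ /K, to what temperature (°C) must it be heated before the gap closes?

α·L₀·ΔT = 1.8 mm ⇒ ΔT = 1.8 / (10.7×10⁻⁶ × 540.0) = 311.5 K.
T = 19.0 + 311.5 = 330.5 °C.

331 °C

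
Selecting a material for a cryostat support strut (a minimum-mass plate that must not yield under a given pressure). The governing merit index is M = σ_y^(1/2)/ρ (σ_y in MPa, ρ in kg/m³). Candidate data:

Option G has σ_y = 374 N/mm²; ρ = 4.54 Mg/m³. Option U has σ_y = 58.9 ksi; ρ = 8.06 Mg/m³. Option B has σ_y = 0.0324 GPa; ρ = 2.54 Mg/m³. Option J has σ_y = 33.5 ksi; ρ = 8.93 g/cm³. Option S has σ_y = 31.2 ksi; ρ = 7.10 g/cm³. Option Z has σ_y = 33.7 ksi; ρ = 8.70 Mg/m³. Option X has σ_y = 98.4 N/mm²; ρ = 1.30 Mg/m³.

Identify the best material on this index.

Putting every candidate on a common basis:
  option G: σ_y = 374.0 MPa, ρ = 4540 kg/m³
  option U: σ_y = 406.1 MPa, ρ = 8060 kg/m³
  option B: σ_y = 32.40 MPa, ρ = 2540 kg/m³
  option J: σ_y = 231.0 MPa, ρ = 8930 kg/m³
  option S: σ_y = 215.1 MPa, ρ = 7100 kg/m³
  option Z: σ_y = 232.4 MPa, ρ = 8700 kg/m³
  option X: σ_y = 98.40 MPa, ρ = 1300 kg/m³
  option X: M = 7.63×10⁻³
  option G: M = 4.26×10⁻³
  option U: M = 2.50×10⁻³
  option B: M = 2.24×10⁻³
  option S: M = 2.07×10⁻³
  option Z: M = 1.75×10⁻³
  option J: M = 1.70×10⁻³
Option X has the largest M.

option X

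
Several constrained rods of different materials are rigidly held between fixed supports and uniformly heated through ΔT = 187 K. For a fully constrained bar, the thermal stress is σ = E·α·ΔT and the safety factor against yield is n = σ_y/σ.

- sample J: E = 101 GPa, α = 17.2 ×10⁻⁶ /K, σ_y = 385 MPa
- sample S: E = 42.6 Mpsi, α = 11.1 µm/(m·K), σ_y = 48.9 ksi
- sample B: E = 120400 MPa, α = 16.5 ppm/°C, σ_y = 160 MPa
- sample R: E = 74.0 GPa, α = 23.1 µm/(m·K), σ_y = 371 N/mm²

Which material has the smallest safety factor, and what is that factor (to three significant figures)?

Per material, after unit conversion:
  sample J: E = 101.0, α = 17.2, σ_y = 385.0 → σ = 325 MPa, n = 1.19
  sample S: E = 293.7, α = 11.1, σ_y = 337.2 → σ = 610 MPa, n = 0.553
  sample B: E = 120.4, α = 16.5, σ_y = 160.0 → σ = 371 MPa, n = 0.431
  sample R: E = 74.00, α = 23.1, σ_y = 371.0 → σ = 320 MPa, n = 1.16
Sample B has the lowest safety factor, n = 0.431.

sample B, n = 0.431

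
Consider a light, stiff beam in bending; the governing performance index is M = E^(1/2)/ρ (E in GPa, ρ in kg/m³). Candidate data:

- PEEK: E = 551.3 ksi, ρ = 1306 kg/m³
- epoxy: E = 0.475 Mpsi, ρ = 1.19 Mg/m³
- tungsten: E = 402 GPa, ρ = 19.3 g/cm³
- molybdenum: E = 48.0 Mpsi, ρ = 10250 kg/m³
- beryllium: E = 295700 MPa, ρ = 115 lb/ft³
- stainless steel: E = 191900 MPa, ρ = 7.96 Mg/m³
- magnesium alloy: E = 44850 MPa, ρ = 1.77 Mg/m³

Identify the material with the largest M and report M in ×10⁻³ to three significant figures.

beryllium, M = 9.33×10⁻³

Putting every candidate on a common basis:
  PEEK: E = 3.801 GPa, ρ = 1306 kg/m³
  epoxy: E = 3.275 GPa, ρ = 1190 kg/m³
  tungsten: E = 402.0 GPa, ρ = 19300 kg/m³
  molybdenum: E = 330.9 GPa, ρ = 10250 kg/m³
  beryllium: E = 295.7 GPa, ρ = 1842 kg/m³
  stainless steel: E = 191.9 GPa, ρ = 7960 kg/m³
  magnesium alloy: E = 44.85 GPa, ρ = 1770 kg/m³
  beryllium: M = 9.33×10⁻³
  magnesium alloy: M = 3.78×10⁻³
  molybdenum: M = 1.77×10⁻³
  stainless steel: M = 1.74×10⁻³
  epoxy: M = 1.52×10⁻³
  PEEK: M = 1.49×10⁻³
  tungsten: M = 1.04×10⁻³
The maximum is for beryllium.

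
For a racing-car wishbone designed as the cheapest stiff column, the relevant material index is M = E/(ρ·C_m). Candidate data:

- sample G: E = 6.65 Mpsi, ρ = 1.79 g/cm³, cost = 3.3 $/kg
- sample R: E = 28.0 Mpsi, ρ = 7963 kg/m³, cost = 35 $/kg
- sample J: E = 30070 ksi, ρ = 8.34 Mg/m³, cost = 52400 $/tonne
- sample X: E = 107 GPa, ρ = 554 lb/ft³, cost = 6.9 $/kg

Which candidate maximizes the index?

sample G

Convert each candidate to consistent units, then evaluate M:
  sample G: E = 45.85 GPa, ρ = 1790 kg/m³, cost = 3.300 $/kg
  sample R: E = 193.1 GPa, ρ = 7963 kg/m³, cost = 35.00 $/kg
  sample J: E = 207.3 GPa, ρ = 8340 kg/m³, cost = 52.40 $/kg
  sample X: E = 107.0 GPa, ρ = 8874 kg/m³, cost = 6.900 $/kg
  sample G: M = 7.76 MN·m per $
  sample X: M = 1.75 MN·m per $
  sample R: M = 0.693 MN·m per $
  sample J: M = 0.474 MN·m per $
Sample G has the largest M.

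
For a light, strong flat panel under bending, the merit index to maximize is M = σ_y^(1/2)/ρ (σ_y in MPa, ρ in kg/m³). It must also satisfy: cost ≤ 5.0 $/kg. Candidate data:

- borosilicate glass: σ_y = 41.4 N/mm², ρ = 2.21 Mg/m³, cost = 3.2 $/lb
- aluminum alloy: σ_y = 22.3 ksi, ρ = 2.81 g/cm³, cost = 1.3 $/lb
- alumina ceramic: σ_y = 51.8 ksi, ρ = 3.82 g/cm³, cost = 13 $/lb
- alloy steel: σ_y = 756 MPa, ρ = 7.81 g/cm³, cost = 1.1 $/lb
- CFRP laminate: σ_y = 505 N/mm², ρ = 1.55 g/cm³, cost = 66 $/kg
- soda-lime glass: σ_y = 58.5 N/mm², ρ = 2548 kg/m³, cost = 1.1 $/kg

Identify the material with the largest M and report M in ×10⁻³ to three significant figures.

Screen on constraints: cost ≤ 5.0 $/kg. Survivors: aluminum alloy, alloy steel, soda-lime glass.
Convert each candidate to consistent units, then evaluate M:
  aluminum alloy: σ_y = 153.8 MPa, ρ = 2810 kg/m³
  alloy steel: σ_y = 756.0 MPa, ρ = 7810 kg/m³
  soda-lime glass: σ_y = 58.50 MPa, ρ = 2548 kg/m³
  aluminum alloy: M = 4.41×10⁻³
  alloy steel: M = 3.52×10⁻³
  soda-lime glass: M = 3.00×10⁻³
Aluminum alloy ranks first.

aluminum alloy, M = 4.41×10⁻³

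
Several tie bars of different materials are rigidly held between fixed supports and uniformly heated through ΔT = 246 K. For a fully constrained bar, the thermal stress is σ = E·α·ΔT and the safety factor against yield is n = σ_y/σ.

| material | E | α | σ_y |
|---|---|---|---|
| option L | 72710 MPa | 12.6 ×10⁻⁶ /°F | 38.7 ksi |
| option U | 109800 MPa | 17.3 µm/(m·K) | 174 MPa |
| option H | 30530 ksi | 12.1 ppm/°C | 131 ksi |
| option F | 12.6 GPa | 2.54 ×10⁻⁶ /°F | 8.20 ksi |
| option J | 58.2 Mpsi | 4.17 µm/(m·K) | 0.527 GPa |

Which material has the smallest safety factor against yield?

option U

Converting E to GPa, α to ×10⁻⁶/K, σ_y to MPa, then σ and n for each:
  option L: E = 72.71, α = 22.7, σ_y = 266.8 → σ = 406 MPa, n = 0.658
  option U: E = 109.8, α = 17.3, σ_y = 174.0 → σ = 467 MPa, n = 0.372
  option H: E = 210.5, α = 12.1, σ_y = 903.2 → σ = 627 MPa, n = 1.44
  option F: E = 12.60, α = 4.57, σ_y = 56.54 → σ = 14.2 MPa, n = 3.99
  option J: E = 401.3, α = 4.17, σ_y = 527.0 → σ = 412 MPa, n = 1.28
Option U has the lowest safety factor, n = 0.372.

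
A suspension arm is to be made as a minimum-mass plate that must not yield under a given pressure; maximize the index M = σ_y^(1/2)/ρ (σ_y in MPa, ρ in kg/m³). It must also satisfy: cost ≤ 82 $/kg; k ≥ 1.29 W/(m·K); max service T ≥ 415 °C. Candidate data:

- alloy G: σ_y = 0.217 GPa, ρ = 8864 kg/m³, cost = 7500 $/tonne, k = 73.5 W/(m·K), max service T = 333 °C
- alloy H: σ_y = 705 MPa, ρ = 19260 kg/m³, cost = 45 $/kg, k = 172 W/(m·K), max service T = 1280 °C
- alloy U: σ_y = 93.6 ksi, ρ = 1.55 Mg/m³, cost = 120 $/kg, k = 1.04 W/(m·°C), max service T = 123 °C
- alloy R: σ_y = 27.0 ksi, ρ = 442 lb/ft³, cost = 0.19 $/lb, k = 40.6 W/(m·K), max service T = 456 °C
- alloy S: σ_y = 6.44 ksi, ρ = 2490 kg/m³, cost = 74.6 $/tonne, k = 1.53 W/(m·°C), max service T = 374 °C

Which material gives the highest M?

Screen on constraints: cost ≤ 82 $/kg; k ≥ 1.29 W/(m·K); max service T ≥ 415 °C. Survivors: alloy H, alloy R.
Convert each candidate to consistent units, then evaluate M:
  alloy H: σ_y = 705.0 MPa, ρ = 19260 kg/m³
  alloy R: σ_y = 186.2 MPa, ρ = 7080 kg/m³
  alloy R: M = 1.93×10⁻³
  alloy H: M = 1.38×10⁻³
The maximum is for alloy R.

alloy R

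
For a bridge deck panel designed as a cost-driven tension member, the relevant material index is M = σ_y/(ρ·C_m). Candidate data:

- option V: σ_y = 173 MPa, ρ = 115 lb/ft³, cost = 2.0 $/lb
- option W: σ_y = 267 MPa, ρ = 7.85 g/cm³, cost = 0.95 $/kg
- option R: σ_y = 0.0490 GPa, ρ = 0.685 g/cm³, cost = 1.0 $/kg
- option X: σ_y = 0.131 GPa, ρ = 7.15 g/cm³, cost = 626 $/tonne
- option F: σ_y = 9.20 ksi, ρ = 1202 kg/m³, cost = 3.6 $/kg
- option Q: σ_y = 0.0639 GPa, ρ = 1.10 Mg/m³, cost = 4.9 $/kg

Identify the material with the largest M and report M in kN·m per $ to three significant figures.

After converting to SI:
  option V: σ_y = 173.0 MPa, ρ = 1842 kg/m³, cost = 4.409 $/kg
  option W: σ_y = 267.0 MPa, ρ = 7850 kg/m³, cost = 0.9500 $/kg
  option R: σ_y = 49.00 MPa, ρ = 685.0 kg/m³, cost = 1.000 $/kg
  option X: σ_y = 131.0 MPa, ρ = 7150 kg/m³, cost = 0.6260 $/kg
  option F: σ_y = 63.43 MPa, ρ = 1202 kg/m³, cost = 3.600 $/kg
  option Q: σ_y = 63.90 MPa, ρ = 1100 kg/m³, cost = 4.900 $/kg
  option R: M = 71.5 kN·m per $
  option W: M = 35.8 kN·m per $
  option X: M = 29.3 kN·m per $
  option V: M = 21.3 kN·m per $
  option F: M = 14.7 kN·m per $
  option Q: M = 11.9 kN·m per $
Option R has the largest M.

option R, M = 71.5 kN·m per $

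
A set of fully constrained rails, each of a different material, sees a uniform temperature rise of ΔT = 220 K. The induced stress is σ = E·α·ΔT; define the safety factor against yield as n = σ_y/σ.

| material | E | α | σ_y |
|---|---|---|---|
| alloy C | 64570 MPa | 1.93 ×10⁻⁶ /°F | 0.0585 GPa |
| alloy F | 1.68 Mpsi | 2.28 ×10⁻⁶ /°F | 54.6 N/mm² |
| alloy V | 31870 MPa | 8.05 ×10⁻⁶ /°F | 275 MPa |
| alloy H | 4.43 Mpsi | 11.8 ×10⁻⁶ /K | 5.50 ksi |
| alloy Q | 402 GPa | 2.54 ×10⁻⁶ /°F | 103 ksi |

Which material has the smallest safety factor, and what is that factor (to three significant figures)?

Per material, after unit conversion:
  alloy C: E = 64.57, α = 3.47, σ_y = 58.50 → σ = 49.3 MPa, n = 1.19
  alloy F: E = 11.58, α = 4.10, σ_y = 54.60 → σ = 10.5 MPa, n = 5.22
  alloy V: E = 31.87, α = 14.5, σ_y = 275.0 → σ = 102 MPa, n = 2.71
  alloy H: E = 30.54, α = 11.8, σ_y = 37.92 → σ = 79.3 MPa, n = 0.478
  alloy Q: E = 402.0, α = 4.57, σ_y = 710.2 → σ = 404 MPa, n = 1.76
The minimum is alloy H at n = 0.478.

alloy H, n = 0.478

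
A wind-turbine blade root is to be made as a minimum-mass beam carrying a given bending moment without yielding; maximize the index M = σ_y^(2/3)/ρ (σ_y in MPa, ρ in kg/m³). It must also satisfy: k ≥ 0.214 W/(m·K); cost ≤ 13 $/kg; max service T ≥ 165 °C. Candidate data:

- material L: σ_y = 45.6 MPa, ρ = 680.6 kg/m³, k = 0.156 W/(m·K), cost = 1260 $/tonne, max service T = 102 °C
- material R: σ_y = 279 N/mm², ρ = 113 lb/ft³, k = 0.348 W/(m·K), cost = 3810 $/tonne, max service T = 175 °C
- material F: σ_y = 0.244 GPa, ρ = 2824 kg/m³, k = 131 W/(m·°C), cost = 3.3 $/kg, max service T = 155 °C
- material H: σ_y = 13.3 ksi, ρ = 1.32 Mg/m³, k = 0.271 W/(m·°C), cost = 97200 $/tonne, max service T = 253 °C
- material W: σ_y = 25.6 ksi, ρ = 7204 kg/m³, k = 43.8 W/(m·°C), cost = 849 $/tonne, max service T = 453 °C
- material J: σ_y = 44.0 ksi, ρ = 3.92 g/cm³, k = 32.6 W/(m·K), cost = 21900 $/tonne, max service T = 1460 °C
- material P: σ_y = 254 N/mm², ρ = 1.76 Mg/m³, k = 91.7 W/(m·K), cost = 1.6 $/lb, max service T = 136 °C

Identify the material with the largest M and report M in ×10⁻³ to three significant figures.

Screen on constraints: k ≥ 0.214 W/(m·K); cost ≤ 13 $/kg; max service T ≥ 165 °C. Survivors: material R, material W.
In SI units:
  material R: σ_y = 279.0 MPa, ρ = 1810 kg/m³
  material W: σ_y = 176.5 MPa, ρ = 7204 kg/m³
  material R: M = 23.6×10⁻³
  material W: M = 4.37×10⁻³
Material R ranks first.

material R, M = 23.6×10⁻³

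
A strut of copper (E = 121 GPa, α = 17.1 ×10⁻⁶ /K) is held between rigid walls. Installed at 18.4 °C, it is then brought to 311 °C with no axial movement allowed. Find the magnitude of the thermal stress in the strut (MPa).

605 MPa

ΔT = 292.6 K. Constrained thermal stress σ = E·α·ΔT = 121.0×10³ MPa × 17.1×10⁻⁶ × 292.6 = 605 MPa (compressive).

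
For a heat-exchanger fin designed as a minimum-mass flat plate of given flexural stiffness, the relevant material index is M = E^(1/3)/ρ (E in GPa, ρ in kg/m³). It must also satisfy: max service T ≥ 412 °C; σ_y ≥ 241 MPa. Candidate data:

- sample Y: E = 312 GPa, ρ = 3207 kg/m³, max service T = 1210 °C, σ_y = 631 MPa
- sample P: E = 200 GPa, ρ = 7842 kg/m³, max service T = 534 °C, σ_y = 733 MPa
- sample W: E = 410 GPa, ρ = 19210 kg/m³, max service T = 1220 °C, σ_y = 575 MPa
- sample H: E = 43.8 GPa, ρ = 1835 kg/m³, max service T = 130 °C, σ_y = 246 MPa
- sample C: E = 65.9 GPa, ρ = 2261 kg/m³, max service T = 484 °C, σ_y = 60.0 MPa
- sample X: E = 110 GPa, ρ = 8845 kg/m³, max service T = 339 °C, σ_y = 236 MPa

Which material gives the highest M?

Screen on constraints: max service T ≥ 412 °C; σ_y ≥ 241 MPa. Survivors: sample Y, sample P, sample W.
Evaluate M for each candidate:
  sample Y: M = 2.11×10⁻³
  sample P: M = 0.746×10⁻³
  sample W: M = 0.387×10⁻³
Sample Y has the largest M.

sample Y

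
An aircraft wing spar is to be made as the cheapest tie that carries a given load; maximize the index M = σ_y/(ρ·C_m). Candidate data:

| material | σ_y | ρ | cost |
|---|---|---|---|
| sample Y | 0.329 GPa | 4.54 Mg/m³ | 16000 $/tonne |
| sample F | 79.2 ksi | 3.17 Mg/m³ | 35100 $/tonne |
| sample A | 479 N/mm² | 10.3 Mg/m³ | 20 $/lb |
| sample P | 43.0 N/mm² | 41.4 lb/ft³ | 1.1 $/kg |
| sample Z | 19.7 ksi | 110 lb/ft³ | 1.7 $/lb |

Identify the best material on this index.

sample P

Normalizing units and computing the index:
  sample Y: σ_y = 329.0 MPa, ρ = 4540 kg/m³, cost = 16.00 $/kg
  sample F: σ_y = 546.1 MPa, ρ = 3170 kg/m³, cost = 35.10 $/kg
  sample A: σ_y = 479.0 MPa, ρ = 10300 kg/m³, cost = 44.09 $/kg
  sample P: σ_y = 43.00 MPa, ρ = 663.2 kg/m³, cost = 1.100 $/kg
  sample Z: σ_y = 135.8 MPa, ρ = 1762 kg/m³, cost = 3.748 $/kg
  sample P: M = 58.9 kN·m per $
  sample Z: M = 20.6 kN·m per $
  sample F: M = 4.91 kN·m per $
  sample Y: M = 4.53 kN·m per $
  sample A: M = 1.05 kN·m per $
Highest index: sample P.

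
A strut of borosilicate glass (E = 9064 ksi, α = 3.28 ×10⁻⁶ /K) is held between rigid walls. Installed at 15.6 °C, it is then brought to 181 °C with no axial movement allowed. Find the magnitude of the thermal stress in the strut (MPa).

33.9 MPa

E = 9064 ksi = 62.49 GPa.
ΔT = 165.4 K. Constrained thermal stress σ = E·α·ΔT = 62.49×10³ MPa × 3.28×10⁻⁶ × 165.4 = 33.9 MPa (compressive).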